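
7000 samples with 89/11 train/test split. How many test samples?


Train samples = 7000 * 89% = 6230
Test samples = 7000 - 6230
= 770

770


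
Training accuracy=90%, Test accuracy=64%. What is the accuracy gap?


Gap = train_accuracy - test_accuracy
= 90 - 64
= 26%
This large gap strongly indicates overfitting.

26


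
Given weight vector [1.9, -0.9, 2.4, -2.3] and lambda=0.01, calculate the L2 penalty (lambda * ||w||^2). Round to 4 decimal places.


Squaring each weight:
1.9^2 = 3.61
(-0.9)^2 = 0.81
2.4^2 = 5.76
(-2.3)^2 = 5.29
Sum of squares = 15.47
Penalty = 0.01 * 15.47 = 0.1547

0.1547


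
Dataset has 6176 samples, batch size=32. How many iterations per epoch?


Iterations per epoch = dataset_size / batch_size
= 6176 / 32
= 193

193


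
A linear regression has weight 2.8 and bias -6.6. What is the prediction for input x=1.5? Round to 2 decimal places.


y = 2.8 * 1.5 + (-6.6)
= 4.2 + (-6.6)
= -2.40

-2.40


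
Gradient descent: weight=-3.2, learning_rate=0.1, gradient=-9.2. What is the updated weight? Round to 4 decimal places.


w_new = w_old - lr * gradient
= -3.2 - 0.1 * -9.2
= -3.2 - (-0.92)
= -2.2800

-2.2800


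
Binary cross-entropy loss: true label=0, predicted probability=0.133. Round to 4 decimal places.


For y=0: Loss = -log(1-p)
= -log(1 - 0.133)
= -log(0.867)
= -(-0.1427)
= 0.1427

0.1427


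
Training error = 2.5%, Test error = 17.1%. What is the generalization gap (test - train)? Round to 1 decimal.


Generalization gap = test_error - train_error
= 17.1 - 2.5
= 14.6%
A large gap suggests overfitting.

14.6


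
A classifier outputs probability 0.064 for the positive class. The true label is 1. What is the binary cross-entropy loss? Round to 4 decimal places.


For y=1: Loss = -log(p)
= -log(0.064)
= -(-2.7489)
= 2.7489

2.7489


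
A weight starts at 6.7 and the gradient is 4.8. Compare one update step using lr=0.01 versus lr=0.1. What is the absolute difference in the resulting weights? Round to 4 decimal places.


With lr=0.01: w_new = 6.7 - 0.01 * 4.8 = 6.652
With lr=0.1: w_new = 6.7 - 0.1 * 4.8 = 6.22
Absolute difference = |6.652 - 6.22|
= 0.4320

0.4320


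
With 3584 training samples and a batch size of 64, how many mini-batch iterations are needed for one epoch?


Iterations per epoch = dataset_size / batch_size
= 3584 / 64
= 56

56


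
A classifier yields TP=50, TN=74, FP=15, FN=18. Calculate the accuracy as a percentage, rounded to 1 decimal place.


Accuracy = (TP + TN) / (TP + TN + FP + FN) * 100
= (50 + 74) / (50 + 74 + 15 + 18)
= 124 / 157
= 0.7898
= 79.0%

79.0


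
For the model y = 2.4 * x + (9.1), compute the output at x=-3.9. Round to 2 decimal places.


y = 2.4 * -3.9 + (9.1)
= -9.36 + (9.1)
= -0.26

-0.26


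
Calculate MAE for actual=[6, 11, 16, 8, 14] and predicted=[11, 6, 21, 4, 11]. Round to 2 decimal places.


Absolute errors: [5, 5, 5, 4, 3]
Sum of absolute errors = 22
MAE = 22 / 5 = 4.40

4.40


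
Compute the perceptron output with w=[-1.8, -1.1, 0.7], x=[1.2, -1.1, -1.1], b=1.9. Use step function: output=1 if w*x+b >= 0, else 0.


z = w . x + b
= -1.8*1.2 + -1.1*-1.1 + 0.7*-1.1 + 1.9
= -2.16 + 1.21 + -0.77 + 1.9
= -1.72 + 1.9
= 0.18
Since z = 0.18 >= 0, output = 1

1


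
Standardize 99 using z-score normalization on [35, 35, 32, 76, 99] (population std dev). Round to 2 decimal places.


Mean = (35 + 35 + 32 + 76 + 99) / 5 = 55.4
Variance = sum((x_i - mean)^2) / n = 741.04
Std = sqrt(741.04) = 27.222
Z = (x - mean) / std
= (99 - 55.4) / 27.222
= 43.6 / 27.222
= 1.60

1.60


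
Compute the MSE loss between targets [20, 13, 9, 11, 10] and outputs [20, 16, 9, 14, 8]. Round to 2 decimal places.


Differences: [0, -3, 0, -3, 2]
Squared errors: [0, 9, 0, 9, 4]
Sum of squared errors = 22
MSE = 22 / 5 = 4.40

4.40


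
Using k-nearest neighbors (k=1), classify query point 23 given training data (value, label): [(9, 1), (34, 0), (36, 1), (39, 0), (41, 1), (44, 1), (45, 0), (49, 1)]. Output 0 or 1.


Distances from query 23:
Point 34 (class 0): distance = 11
K=1 nearest neighbors: classes = [0]
Votes for class 1: 0 / 1
Majority vote => class 0

0


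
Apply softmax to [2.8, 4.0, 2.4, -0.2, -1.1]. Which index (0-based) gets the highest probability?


Softmax is a monotonic transformation, so it preserves the argmax.
We need to find the index of the maximum logit.
Index 0: 2.8
Index 1: 4.0
Index 2: 2.4
Index 3: -0.2
Index 4: -1.1
Maximum logit = 4.0 at index 1

1


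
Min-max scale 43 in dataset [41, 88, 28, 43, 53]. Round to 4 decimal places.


Min = 28, Max = 88
Range = 88 - 28 = 60
Scaled = (x - min) / (max - min)
= (43 - 28) / 60
= 15 / 60
= 0.2500

0.2500


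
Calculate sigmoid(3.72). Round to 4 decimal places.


sigmoid(z) = 1 / (1 + exp(-z))
exp(-(3.72)) = exp(-3.72) = 0.0242
1 + 0.0242 = 1.0242
1 / 1.0242 = 0.9763

0.9763


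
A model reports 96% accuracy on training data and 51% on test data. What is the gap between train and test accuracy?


Gap = train_accuracy - test_accuracy
= 96 - 51
= 45%
This large gap strongly indicates overfitting.

45


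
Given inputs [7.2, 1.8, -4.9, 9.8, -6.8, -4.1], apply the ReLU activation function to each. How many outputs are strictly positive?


ReLU(x) = max(0, x) for each element:
ReLU(7.2) = 7.2
ReLU(1.8) = 1.8
ReLU(-4.9) = 0
ReLU(9.8) = 9.8
ReLU(-6.8) = 0
ReLU(-4.1) = 0
Active neurons (>0): 3

3


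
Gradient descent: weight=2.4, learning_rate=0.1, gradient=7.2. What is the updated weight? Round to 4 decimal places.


w_new = w_old - lr * gradient
= 2.4 - 0.1 * 7.2
= 2.4 - (0.72)
= 1.6800

1.6800


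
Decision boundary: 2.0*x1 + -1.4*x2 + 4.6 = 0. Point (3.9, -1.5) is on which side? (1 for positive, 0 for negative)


Compute 2.0 * 3.9 + -1.4 * -1.5 + 4.6
= 7.8 + 2.1 + 4.6
= 14.5
Since 14.5 >= 0, the point is on the positive side.

1


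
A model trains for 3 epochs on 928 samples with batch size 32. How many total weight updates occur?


Iterations per epoch = 928 / 32 = 29
Total updates = iterations_per_epoch * epochs
= 29 * 3
= 87

87


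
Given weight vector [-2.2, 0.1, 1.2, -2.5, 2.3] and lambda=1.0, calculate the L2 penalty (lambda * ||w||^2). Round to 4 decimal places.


Squaring each weight:
(-2.2)^2 = 4.84
0.1^2 = 0.01
1.2^2 = 1.44
(-2.5)^2 = 6.25
2.3^2 = 5.29
Sum of squares = 17.83
Penalty = 1.0 * 17.83 = 17.8300

17.8300


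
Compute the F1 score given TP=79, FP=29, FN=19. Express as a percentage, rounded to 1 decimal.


Precision = TP / (TP + FP) = 79 / 108 = 0.7315
Recall = TP / (TP + FN) = 79 / 98 = 0.8061
F1 = 2 * P * R / (P + R)
= 2 * 0.7315 * 0.8061 / (0.7315 + 0.8061)
= 1.1793 / 1.5376
= 0.767
As percentage: 76.7%

76.7


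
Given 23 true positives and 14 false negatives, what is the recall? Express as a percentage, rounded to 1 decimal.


Recall = TP / (TP + FN) * 100
= 23 / (23 + 14)
= 23 / 37
= 0.6216
= 62.2%

62.2


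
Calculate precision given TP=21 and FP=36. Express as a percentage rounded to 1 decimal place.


Precision = TP / (TP + FP) * 100
= 21 / (21 + 36)
= 21 / 57
= 0.3684
= 36.8%

36.8


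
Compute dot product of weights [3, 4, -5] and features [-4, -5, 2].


Element-wise products:
3 * -4 = -12
4 * -5 = -20
-5 * 2 = -10
Sum = -12 + -20 + -10
= -42

-42


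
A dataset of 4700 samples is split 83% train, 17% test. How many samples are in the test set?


Train samples = 4700 * 83% = 3901
Test samples = 4700 - 3901
= 799

799


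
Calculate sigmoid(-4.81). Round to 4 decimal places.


sigmoid(z) = 1 / (1 + exp(-z))
exp(-(-4.81)) = exp(4.81) = 122.7316
1 + 122.7316 = 123.7316
1 / 123.7316 = 0.0081

0.0081


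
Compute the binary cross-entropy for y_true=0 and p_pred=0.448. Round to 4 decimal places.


For y=0: Loss = -log(1-p)
= -log(1 - 0.448)
= -log(0.552)
= -(-0.5942)
= 0.5942

0.5942


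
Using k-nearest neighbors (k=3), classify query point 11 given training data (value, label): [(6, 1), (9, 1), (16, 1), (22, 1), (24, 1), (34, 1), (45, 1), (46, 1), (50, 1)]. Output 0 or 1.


Distances from query 11:
Point 9 (class 1): distance = 2
Point 6 (class 1): distance = 5
Point 16 (class 1): distance = 5
K=3 nearest neighbors: classes = [1, 1, 1]
Votes for class 1: 3 / 3
Majority vote => class 1

1


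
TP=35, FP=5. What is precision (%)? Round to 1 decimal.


Precision = TP / (TP + FP) * 100
= 35 / (35 + 5)
= 35 / 40
= 0.875
= 87.5%

87.5


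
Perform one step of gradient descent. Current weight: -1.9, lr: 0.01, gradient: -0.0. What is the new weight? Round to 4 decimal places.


w_new = w_old - lr * gradient
= -1.9 - 0.01 * -0.0
= -1.9 - (-0.0)
= -1.9000

-1.9000


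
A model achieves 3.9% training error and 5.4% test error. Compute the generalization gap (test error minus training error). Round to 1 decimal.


Generalization gap = test_error - train_error
= 5.4 - 3.9
= 1.5%
A small gap suggests good generalization.

1.5


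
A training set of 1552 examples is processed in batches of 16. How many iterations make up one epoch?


Iterations per epoch = dataset_size / batch_size
= 1552 / 16
= 97

97


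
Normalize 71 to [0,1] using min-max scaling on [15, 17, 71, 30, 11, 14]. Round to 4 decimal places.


Min = 11, Max = 71
Range = 71 - 11 = 60
Scaled = (x - min) / (max - min)
= (71 - 11) / 60
= 60 / 60
= 1.0000

1.0000


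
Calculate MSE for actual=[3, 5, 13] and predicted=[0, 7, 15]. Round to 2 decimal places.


Differences: [3, -2, -2]
Squared errors: [9, 4, 4]
Sum of squared errors = 17
MSE = 17 / 3 = 5.67

5.67


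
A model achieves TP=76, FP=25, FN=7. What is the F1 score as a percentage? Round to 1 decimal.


Precision = TP / (TP + FP) = 76 / 101 = 0.7525
Recall = TP / (TP + FN) = 76 / 83 = 0.9157
F1 = 2 * P * R / (P + R)
= 2 * 0.7525 * 0.9157 / (0.7525 + 0.9157)
= 1.378 / 1.6681
= 0.8261
As percentage: 82.6%

82.6


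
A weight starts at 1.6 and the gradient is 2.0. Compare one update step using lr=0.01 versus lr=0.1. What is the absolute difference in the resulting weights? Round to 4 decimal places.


With lr=0.01: w_new = 1.6 - 0.01 * 2.0 = 1.58
With lr=0.1: w_new = 1.6 - 0.1 * 2.0 = 1.4
Absolute difference = |1.58 - 1.4|
= 0.1800

0.1800


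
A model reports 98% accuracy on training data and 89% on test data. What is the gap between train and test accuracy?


Gap = train_accuracy - test_accuracy
= 98 - 89
= 9%
This moderate gap may indicate mild overfitting.

9


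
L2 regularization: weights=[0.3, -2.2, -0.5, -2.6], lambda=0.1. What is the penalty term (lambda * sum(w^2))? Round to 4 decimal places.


Squaring each weight:
0.3^2 = 0.09
(-2.2)^2 = 4.84
(-0.5)^2 = 0.25
(-2.6)^2 = 6.76
Sum of squares = 11.94
Penalty = 0.1 * 11.94 = 1.1940

1.1940


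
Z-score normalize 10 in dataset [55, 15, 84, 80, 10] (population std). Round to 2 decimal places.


Mean = (55 + 15 + 84 + 80 + 10) / 5 = 48.8
Variance = sum((x_i - mean)^2) / n = 979.76
Std = sqrt(979.76) = 31.3011
Z = (x - mean) / std
= (10 - 48.8) / 31.3011
= -38.8 / 31.3011
= -1.24

-1.24


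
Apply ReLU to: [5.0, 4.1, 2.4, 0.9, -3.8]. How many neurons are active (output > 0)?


ReLU(x) = max(0, x) for each element:
ReLU(5.0) = 5.0
ReLU(4.1) = 4.1
ReLU(2.4) = 2.4
ReLU(0.9) = 0.9
ReLU(-3.8) = 0
Active neurons (>0): 4

4


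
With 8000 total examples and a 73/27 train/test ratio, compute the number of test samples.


Train samples = 8000 * 73% = 5840
Test samples = 8000 - 5840
= 2160

2160


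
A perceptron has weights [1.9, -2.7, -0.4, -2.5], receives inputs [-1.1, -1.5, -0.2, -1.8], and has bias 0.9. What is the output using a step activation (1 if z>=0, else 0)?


z = w . x + b
= 1.9*-1.1 + -2.7*-1.5 + -0.4*-0.2 + -2.5*-1.8 + 0.9
= -2.09 + 4.05 + 0.08 + 4.5 + 0.9
= 6.54 + 0.9
= 7.44
Since z = 7.44 >= 0, output = 1

1


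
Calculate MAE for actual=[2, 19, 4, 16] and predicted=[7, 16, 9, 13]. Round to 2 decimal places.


Absolute errors: [5, 3, 5, 3]
Sum of absolute errors = 16
MAE = 16 / 4 = 4.00

4.00


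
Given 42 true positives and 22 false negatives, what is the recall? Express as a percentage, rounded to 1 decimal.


Recall = TP / (TP + FN) * 100
= 42 / (42 + 22)
= 42 / 64
= 0.6562
= 65.6%

65.6


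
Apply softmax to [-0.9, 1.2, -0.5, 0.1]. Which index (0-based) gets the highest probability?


Softmax is a monotonic transformation, so it preserves the argmax.
We need to find the index of the maximum logit.
Index 0: -0.9
Index 1: 1.2
Index 2: -0.5
Index 3: 0.1
Maximum logit = 1.2 at index 1

1


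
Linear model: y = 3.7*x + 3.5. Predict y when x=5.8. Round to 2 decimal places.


y = 3.7 * 5.8 + (3.5)
= 21.46 + (3.5)
= 24.96

24.96


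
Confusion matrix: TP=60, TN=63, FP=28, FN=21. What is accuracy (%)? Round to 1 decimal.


Accuracy = (TP + TN) / (TP + TN + FP + FN) * 100
= (60 + 63) / (60 + 63 + 28 + 21)
= 123 / 172
= 0.7151
= 71.5%

71.5


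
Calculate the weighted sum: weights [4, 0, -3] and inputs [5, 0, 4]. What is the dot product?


Element-wise products:
4 * 5 = 20
0 * 0 = 0
-3 * 4 = -12
Sum = 20 + 0 + -12
= 8

8


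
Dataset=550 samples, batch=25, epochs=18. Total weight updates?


Iterations per epoch = 550 / 25 = 22
Total updates = iterations_per_epoch * epochs
= 22 * 18
= 396

396


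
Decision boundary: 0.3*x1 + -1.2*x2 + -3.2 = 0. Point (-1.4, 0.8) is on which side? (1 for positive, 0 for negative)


Compute 0.3 * -1.4 + -1.2 * 0.8 + -3.2
= -0.42 + -0.96 + -3.2
= -4.58
Since -4.58 < 0, the point is on the negative side.

0


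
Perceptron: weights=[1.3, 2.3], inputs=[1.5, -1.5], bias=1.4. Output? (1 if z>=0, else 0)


z = w . x + b
= 1.3*1.5 + 2.3*-1.5 + 1.4
= 1.95 + -3.45 + 1.4
= -1.5 + 1.4
= -0.1
Since z = -0.1 < 0, output = 0

0


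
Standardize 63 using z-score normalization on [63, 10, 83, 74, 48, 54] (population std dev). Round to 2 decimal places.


Mean = (63 + 10 + 83 + 74 + 48 + 54) / 6 = 55.3333
Variance = sum((x_i - mean)^2) / n = 547.2222
Std = sqrt(547.2222) = 23.3928
Z = (x - mean) / std
= (63 - 55.3333) / 23.3928
= 7.6667 / 23.3928
= 0.33

0.33


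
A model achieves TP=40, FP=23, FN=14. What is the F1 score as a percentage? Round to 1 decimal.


Precision = TP / (TP + FP) = 40 / 63 = 0.6349
Recall = TP / (TP + FN) = 40 / 54 = 0.7407
F1 = 2 * P * R / (P + R)
= 2 * 0.6349 * 0.7407 / (0.6349 + 0.7407)
= 0.9406 / 1.3757
= 0.6838
As percentage: 68.4%

68.4


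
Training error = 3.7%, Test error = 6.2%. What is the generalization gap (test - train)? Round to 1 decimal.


Generalization gap = test_error - train_error
= 6.2 - 3.7
= 2.5%
A moderate gap.

2.5


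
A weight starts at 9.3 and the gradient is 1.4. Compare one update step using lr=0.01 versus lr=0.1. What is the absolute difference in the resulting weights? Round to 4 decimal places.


With lr=0.01: w_new = 9.3 - 0.01 * 1.4 = 9.286
With lr=0.1: w_new = 9.3 - 0.1 * 1.4 = 9.16
Absolute difference = |9.286 - 9.16|
= 0.1260

0.1260


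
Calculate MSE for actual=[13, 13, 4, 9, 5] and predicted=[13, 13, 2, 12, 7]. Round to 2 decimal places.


Differences: [0, 0, 2, -3, -2]
Squared errors: [0, 0, 4, 9, 4]
Sum of squared errors = 17
MSE = 17 / 5 = 3.40

3.40


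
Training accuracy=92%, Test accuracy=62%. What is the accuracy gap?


Gap = train_accuracy - test_accuracy
= 92 - 62
= 30%
This large gap strongly indicates overfitting.

30


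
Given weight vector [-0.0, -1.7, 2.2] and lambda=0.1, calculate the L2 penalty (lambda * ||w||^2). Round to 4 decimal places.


Squaring each weight:
(-0.0)^2 = 0.0
(-1.7)^2 = 2.89
2.2^2 = 4.84
Sum of squares = 7.73
Penalty = 0.1 * 7.73 = 0.7730

0.7730


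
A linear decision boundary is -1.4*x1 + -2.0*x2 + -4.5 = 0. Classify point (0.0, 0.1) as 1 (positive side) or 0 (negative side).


Compute -1.4 * 0.0 + -2.0 * 0.1 + -4.5
= -0.0 + -0.2 + -4.5
= -4.7
Since -4.7 < 0, the point is on the negative side.

0


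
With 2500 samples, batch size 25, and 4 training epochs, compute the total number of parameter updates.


Iterations per epoch = 2500 / 25 = 100
Total updates = iterations_per_epoch * epochs
= 100 * 4
= 400

400


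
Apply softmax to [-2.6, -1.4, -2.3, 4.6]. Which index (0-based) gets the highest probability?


Softmax is a monotonic transformation, so it preserves the argmax.
We need to find the index of the maximum logit.
Index 0: -2.6
Index 1: -1.4
Index 2: -2.3
Index 3: 4.6
Maximum logit = 4.6 at index 3

3


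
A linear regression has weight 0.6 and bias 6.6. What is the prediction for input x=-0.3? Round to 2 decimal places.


y = 0.6 * -0.3 + (6.6)
= -0.18 + (6.6)
= 6.42

6.42


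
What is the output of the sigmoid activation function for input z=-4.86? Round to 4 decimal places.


sigmoid(z) = 1 / (1 + exp(-z))
exp(-(-4.86)) = exp(4.86) = 129.0242
1 + 129.0242 = 130.0242
1 / 130.0242 = 0.0077

0.0077


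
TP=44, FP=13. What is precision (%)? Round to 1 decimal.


Precision = TP / (TP + FP) * 100
= 44 / (44 + 13)
= 44 / 57
= 0.7719
= 77.2%

77.2


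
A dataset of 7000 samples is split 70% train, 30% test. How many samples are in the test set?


Train samples = 7000 * 70% = 4900
Test samples = 7000 - 4900
= 2100

2100


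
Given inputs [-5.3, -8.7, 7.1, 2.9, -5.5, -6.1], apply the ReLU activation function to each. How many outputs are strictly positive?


ReLU(x) = max(0, x) for each element:
ReLU(-5.3) = 0
ReLU(-8.7) = 0
ReLU(7.1) = 7.1
ReLU(2.9) = 2.9
ReLU(-5.5) = 0
ReLU(-6.1) = 0
Active neurons (>0): 2

2


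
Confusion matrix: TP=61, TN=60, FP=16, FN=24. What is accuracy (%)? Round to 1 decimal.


Accuracy = (TP + TN) / (TP + TN + FP + FN) * 100
= (61 + 60) / (61 + 60 + 16 + 24)
= 121 / 161
= 0.7516
= 75.2%

75.2


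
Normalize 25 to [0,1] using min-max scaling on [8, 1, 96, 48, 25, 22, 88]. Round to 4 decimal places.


Min = 1, Max = 96
Range = 96 - 1 = 95
Scaled = (x - min) / (max - min)
= (25 - 1) / 95
= 24 / 95
= 0.2526

0.2526


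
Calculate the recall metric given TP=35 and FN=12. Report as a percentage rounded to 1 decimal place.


Recall = TP / (TP + FN) * 100
= 35 / (35 + 12)
= 35 / 47
= 0.7447
= 74.5%

74.5


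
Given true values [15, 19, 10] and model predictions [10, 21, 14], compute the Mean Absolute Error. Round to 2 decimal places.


Absolute errors: [5, 2, 4]
Sum of absolute errors = 11
MAE = 11 / 3 = 3.67

3.67


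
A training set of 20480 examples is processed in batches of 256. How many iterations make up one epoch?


Iterations per epoch = dataset_size / batch_size
= 20480 / 256
= 80

80


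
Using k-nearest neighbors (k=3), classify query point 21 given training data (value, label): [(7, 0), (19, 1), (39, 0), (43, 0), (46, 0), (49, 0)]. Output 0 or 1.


Distances from query 21:
Point 19 (class 1): distance = 2
Point 7 (class 0): distance = 14
Point 39 (class 0): distance = 18
K=3 nearest neighbors: classes = [1, 0, 0]
Votes for class 1: 1 / 3
Majority vote => class 0

0


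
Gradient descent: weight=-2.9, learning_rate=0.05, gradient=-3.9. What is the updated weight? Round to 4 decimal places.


w_new = w_old - lr * gradient
= -2.9 - 0.05 * -3.9
= -2.9 - (-0.195)
= -2.7050

-2.7050


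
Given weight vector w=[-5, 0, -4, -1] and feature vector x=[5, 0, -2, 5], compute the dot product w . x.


Element-wise products:
-5 * 5 = -25
0 * 0 = 0
-4 * -2 = 8
-1 * 5 = -5
Sum = -25 + 0 + 8 + -5
= -22

-22


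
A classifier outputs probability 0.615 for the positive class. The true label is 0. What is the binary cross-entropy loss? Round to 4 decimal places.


For y=0: Loss = -log(1-p)
= -log(1 - 0.615)
= -log(0.385)
= -(-0.9545)
= 0.9545

0.9545


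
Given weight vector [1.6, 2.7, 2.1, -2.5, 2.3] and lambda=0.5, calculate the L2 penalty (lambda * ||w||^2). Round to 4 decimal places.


Squaring each weight:
1.6^2 = 2.56
2.7^2 = 7.29
2.1^2 = 4.41
(-2.5)^2 = 6.25
2.3^2 = 5.29
Sum of squares = 25.8
Penalty = 0.5 * 25.8 = 12.9000

12.9000


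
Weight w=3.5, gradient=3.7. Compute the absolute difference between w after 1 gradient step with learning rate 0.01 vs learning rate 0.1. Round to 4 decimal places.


With lr=0.01: w_new = 3.5 - 0.01 * 3.7 = 3.463
With lr=0.1: w_new = 3.5 - 0.1 * 3.7 = 3.13
Absolute difference = |3.463 - 3.13|
= 0.3330

0.3330


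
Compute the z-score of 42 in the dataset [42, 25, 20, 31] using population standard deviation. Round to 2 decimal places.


Mean = (42 + 25 + 20 + 31) / 4 = 29.5
Variance = sum((x_i - mean)^2) / n = 67.25
Std = sqrt(67.25) = 8.2006
Z = (x - mean) / std
= (42 - 29.5) / 8.2006
= 12.5 / 8.2006
= 1.52

1.52


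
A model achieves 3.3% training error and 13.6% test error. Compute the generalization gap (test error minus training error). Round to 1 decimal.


Generalization gap = test_error - train_error
= 13.6 - 3.3
= 10.3%
A large gap suggests overfitting.

10.3


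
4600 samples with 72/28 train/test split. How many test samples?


Train samples = 4600 * 72% = 3312
Test samples = 4600 - 3312
= 1288

1288


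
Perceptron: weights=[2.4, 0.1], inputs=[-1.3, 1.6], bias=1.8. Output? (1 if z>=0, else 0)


z = w . x + b
= 2.4*-1.3 + 0.1*1.6 + 1.8
= -3.12 + 0.16 + 1.8
= -2.96 + 1.8
= -1.16
Since z = -1.16 < 0, output = 0

0


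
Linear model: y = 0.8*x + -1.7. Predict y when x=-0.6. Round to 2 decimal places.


y = 0.8 * -0.6 + (-1.7)
= -0.48 + (-1.7)
= -2.18

-2.18


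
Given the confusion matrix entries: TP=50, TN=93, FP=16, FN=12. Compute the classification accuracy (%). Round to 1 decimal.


Accuracy = (TP + TN) / (TP + TN + FP + FN) * 100
= (50 + 93) / (50 + 93 + 16 + 12)
= 143 / 171
= 0.8363
= 83.6%

83.6


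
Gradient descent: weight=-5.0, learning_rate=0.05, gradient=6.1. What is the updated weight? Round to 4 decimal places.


w_new = w_old - lr * gradient
= -5.0 - 0.05 * 6.1
= -5.0 - (0.305)
= -5.3050

-5.3050


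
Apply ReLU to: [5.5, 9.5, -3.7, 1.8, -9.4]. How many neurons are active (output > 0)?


ReLU(x) = max(0, x) for each element:
ReLU(5.5) = 5.5
ReLU(9.5) = 9.5
ReLU(-3.7) = 0
ReLU(1.8) = 1.8
ReLU(-9.4) = 0
Active neurons (>0): 3

3


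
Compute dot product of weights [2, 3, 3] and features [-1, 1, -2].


Element-wise products:
2 * -1 = -2
3 * 1 = 3
3 * -2 = -6
Sum = -2 + 3 + -6
= -5

-5


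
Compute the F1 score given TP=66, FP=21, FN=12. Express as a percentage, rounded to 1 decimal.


Precision = TP / (TP + FP) = 66 / 87 = 0.7586
Recall = TP / (TP + FN) = 66 / 78 = 0.8462
F1 = 2 * P * R / (P + R)
= 2 * 0.7586 * 0.8462 / (0.7586 + 0.8462)
= 1.2838 / 1.6048
= 0.8
As percentage: 80.0%

80.0


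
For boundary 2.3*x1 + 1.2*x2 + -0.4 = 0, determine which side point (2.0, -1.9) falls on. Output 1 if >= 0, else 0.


Compute 2.3 * 2.0 + 1.2 * -1.9 + -0.4
= 4.6 + -2.28 + -0.4
= 1.92
Since 1.92 >= 0, the point is on the positive side.

1


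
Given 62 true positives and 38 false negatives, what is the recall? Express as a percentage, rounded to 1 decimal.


Recall = TP / (TP + FN) * 100
= 62 / (62 + 38)
= 62 / 100
= 0.62
= 62.0%

62.0


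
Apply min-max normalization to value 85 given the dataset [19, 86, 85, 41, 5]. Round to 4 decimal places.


Min = 5, Max = 86
Range = 86 - 5 = 81
Scaled = (x - min) / (max - min)
= (85 - 5) / 81
= 80 / 81
= 0.9877

0.9877


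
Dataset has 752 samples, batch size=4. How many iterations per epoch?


Iterations per epoch = dataset_size / batch_size
= 752 / 4
= 188

188


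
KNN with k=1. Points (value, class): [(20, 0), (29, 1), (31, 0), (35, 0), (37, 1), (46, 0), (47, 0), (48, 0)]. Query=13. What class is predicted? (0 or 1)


Distances from query 13:
Point 20 (class 0): distance = 7
K=1 nearest neighbors: classes = [0]
Votes for class 1: 0 / 1
Majority vote => class 0

0


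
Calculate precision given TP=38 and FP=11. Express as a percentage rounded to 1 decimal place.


Precision = TP / (TP + FP) * 100
= 38 / (38 + 11)
= 38 / 49
= 0.7755
= 77.6%

77.6


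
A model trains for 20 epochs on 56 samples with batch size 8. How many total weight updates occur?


Iterations per epoch = 56 / 8 = 7
Total updates = iterations_per_epoch * epochs
= 7 * 20
= 140

140


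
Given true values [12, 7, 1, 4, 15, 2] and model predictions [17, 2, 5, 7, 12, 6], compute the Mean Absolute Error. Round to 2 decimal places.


Absolute errors: [5, 5, 4, 3, 3, 4]
Sum of absolute errors = 24
MAE = 24 / 6 = 4.00

4.00


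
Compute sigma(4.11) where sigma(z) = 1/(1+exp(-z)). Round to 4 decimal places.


sigmoid(z) = 1 / (1 + exp(-z))
exp(-(4.11)) = exp(-4.11) = 0.0164
1 + 0.0164 = 1.0164
1 / 1.0164 = 0.9839

0.9839


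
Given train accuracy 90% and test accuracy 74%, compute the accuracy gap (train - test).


Gap = train_accuracy - test_accuracy
= 90 - 74
= 16%
This gap suggests the model is overfitting.

16


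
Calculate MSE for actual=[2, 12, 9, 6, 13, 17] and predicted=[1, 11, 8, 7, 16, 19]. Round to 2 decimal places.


Differences: [1, 1, 1, -1, -3, -2]
Squared errors: [1, 1, 1, 1, 9, 4]
Sum of squared errors = 17
MSE = 17 / 6 = 2.83

2.83


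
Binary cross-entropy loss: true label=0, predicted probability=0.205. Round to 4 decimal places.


For y=0: Loss = -log(1-p)
= -log(1 - 0.205)
= -log(0.795)
= -(-0.2294)
= 0.2294

0.2294


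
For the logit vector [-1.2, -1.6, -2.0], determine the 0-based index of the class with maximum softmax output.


Softmax is a monotonic transformation, so it preserves the argmax.
We need to find the index of the maximum logit.
Index 0: -1.2
Index 1: -1.6
Index 2: -2.0
Maximum logit = -1.2 at index 0

0


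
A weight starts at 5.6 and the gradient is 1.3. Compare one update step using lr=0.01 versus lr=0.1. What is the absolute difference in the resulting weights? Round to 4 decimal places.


With lr=0.01: w_new = 5.6 - 0.01 * 1.3 = 5.587
With lr=0.1: w_new = 5.6 - 0.1 * 1.3 = 5.47
Absolute difference = |5.587 - 5.47|
= 0.1170

0.1170


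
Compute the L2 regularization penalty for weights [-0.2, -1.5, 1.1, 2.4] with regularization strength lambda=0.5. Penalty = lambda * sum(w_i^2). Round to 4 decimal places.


Squaring each weight:
(-0.2)^2 = 0.04
(-1.5)^2 = 2.25
1.1^2 = 1.21
2.4^2 = 5.76
Sum of squares = 9.26
Penalty = 0.5 * 9.26 = 4.6300

4.6300


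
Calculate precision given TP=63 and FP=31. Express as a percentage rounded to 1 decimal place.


Precision = TP / (TP + FP) * 100
= 63 / (63 + 31)
= 63 / 94
= 0.6702
= 67.0%

67.0


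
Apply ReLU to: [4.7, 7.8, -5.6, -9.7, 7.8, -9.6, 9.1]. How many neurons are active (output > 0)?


ReLU(x) = max(0, x) for each element:
ReLU(4.7) = 4.7
ReLU(7.8) = 7.8
ReLU(-5.6) = 0
ReLU(-9.7) = 0
ReLU(7.8) = 7.8
ReLU(-9.6) = 0
ReLU(9.1) = 9.1
Active neurons (>0): 4

4


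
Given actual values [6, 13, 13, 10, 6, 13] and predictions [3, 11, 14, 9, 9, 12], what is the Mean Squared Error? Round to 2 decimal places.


Differences: [3, 2, -1, 1, -3, 1]
Squared errors: [9, 4, 1, 1, 9, 1]
Sum of squared errors = 25
MSE = 25 / 6 = 4.17

4.17


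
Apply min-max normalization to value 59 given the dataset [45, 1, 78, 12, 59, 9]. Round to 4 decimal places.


Min = 1, Max = 78
Range = 78 - 1 = 77
Scaled = (x - min) / (max - min)
= (59 - 1) / 77
= 58 / 77
= 0.7532

0.7532


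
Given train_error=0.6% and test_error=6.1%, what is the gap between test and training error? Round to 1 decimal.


Generalization gap = test_error - train_error
= 6.1 - 0.6
= 5.5%
A moderate gap.

5.5


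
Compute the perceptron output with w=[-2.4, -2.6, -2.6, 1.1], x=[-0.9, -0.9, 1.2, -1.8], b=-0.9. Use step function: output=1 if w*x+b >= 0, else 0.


z = w . x + b
= -2.4*-0.9 + -2.6*-0.9 + -2.6*1.2 + 1.1*-1.8 + -0.9
= 2.16 + 2.34 + -3.12 + -1.98 + -0.9
= -0.6 + -0.9
= -1.5
Since z = -1.5 < 0, output = 0

0


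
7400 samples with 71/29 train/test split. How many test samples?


Train samples = 7400 * 71% = 5254
Test samples = 7400 - 5254
= 2146

2146


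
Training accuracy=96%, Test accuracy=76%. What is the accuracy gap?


Gap = train_accuracy - test_accuracy
= 96 - 76
= 20%
This gap suggests the model is overfitting.

20


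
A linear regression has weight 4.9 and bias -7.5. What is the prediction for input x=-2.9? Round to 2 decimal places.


y = 4.9 * -2.9 + (-7.5)
= -14.21 + (-7.5)
= -21.71

-21.71


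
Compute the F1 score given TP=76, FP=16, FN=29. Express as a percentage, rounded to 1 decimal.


Precision = TP / (TP + FP) = 76 / 92 = 0.8261
Recall = TP / (TP + FN) = 76 / 105 = 0.7238
F1 = 2 * P * R / (P + R)
= 2 * 0.8261 * 0.7238 / (0.8261 + 0.7238)
= 1.1959 / 1.5499
= 0.7716
As percentage: 77.2%

77.2


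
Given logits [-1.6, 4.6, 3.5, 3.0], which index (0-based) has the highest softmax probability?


Softmax is a monotonic transformation, so it preserves the argmax.
We need to find the index of the maximum logit.
Index 0: -1.6
Index 1: 4.6
Index 2: 3.5
Index 3: 3.0
Maximum logit = 4.6 at index 1

1


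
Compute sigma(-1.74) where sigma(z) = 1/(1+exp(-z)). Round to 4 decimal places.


sigmoid(z) = 1 / (1 + exp(-z))
exp(-(-1.74)) = exp(1.74) = 5.6973
1 + 5.6973 = 6.6973
1 / 6.6973 = 0.1493

0.1493


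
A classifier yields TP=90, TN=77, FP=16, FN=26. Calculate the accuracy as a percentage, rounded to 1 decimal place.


Accuracy = (TP + TN) / (TP + TN + FP + FN) * 100
= (90 + 77) / (90 + 77 + 16 + 26)
= 167 / 209
= 0.799
= 79.9%

79.9


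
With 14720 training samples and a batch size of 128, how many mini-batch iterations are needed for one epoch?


Iterations per epoch = dataset_size / batch_size
= 14720 / 128
= 115

115


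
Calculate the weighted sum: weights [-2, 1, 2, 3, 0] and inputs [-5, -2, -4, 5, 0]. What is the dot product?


Element-wise products:
-2 * -5 = 10
1 * -2 = -2
2 * -4 = -8
3 * 5 = 15
0 * 0 = 0
Sum = 10 + -2 + -8 + 15 + 0
= 15

15


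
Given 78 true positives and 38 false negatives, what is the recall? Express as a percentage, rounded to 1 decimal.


Recall = TP / (TP + FN) * 100
= 78 / (78 + 38)
= 78 / 116
= 0.6724
= 67.2%

67.2


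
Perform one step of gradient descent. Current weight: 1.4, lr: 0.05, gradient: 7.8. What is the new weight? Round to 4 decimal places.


w_new = w_old - lr * gradient
= 1.4 - 0.05 * 7.8
= 1.4 - (0.39)
= 1.0100

1.0100


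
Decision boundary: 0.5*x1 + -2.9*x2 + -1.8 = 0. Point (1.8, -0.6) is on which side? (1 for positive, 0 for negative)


Compute 0.5 * 1.8 + -2.9 * -0.6 + -1.8
= 0.9 + 1.74 + -1.8
= 0.84
Since 0.84 >= 0, the point is on the positive side.

1


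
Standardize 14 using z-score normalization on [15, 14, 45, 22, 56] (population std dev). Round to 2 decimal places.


Mean = (15 + 14 + 45 + 22 + 56) / 5 = 30.4
Variance = sum((x_i - mean)^2) / n = 289.04
Std = sqrt(289.04) = 17.0012
Z = (x - mean) / std
= (14 - 30.4) / 17.0012
= -16.4 / 17.0012
= -0.96

-0.96


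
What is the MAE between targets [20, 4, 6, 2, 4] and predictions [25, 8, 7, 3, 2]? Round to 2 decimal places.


Absolute errors: [5, 4, 1, 1, 2]
Sum of absolute errors = 13
MAE = 13 / 5 = 2.60

2.60


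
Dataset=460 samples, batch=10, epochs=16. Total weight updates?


Iterations per epoch = 460 / 10 = 46
Total updates = iterations_per_epoch * epochs
= 46 * 16
= 736

736


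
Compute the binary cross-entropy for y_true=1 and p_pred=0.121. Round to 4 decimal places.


For y=1: Loss = -log(p)
= -log(0.121)
= -(-2.112)
= 2.1120

2.1120


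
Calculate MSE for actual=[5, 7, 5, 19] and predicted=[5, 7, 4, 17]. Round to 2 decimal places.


Differences: [0, 0, 1, 2]
Squared errors: [0, 0, 1, 4]
Sum of squared errors = 5
MSE = 5 / 4 = 1.25

1.25


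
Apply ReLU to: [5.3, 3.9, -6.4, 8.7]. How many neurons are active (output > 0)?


ReLU(x) = max(0, x) for each element:
ReLU(5.3) = 5.3
ReLU(3.9) = 3.9
ReLU(-6.4) = 0
ReLU(8.7) = 8.7
Active neurons (>0): 3

3


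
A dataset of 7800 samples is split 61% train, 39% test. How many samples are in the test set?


Train samples = 7800 * 61% = 4758
Test samples = 7800 - 4758
= 3042

3042


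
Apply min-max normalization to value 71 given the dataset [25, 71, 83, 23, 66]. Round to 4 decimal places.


Min = 23, Max = 83
Range = 83 - 23 = 60
Scaled = (x - min) / (max - min)
= (71 - 23) / 60
= 48 / 60
= 0.8000

0.8000


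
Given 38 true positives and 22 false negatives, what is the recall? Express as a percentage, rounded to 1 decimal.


Recall = TP / (TP + FN) * 100
= 38 / (38 + 22)
= 38 / 60
= 0.6333
= 63.3%

63.3


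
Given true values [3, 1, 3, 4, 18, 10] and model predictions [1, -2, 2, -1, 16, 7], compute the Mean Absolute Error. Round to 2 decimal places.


Absolute errors: [2, 3, 1, 5, 2, 3]
Sum of absolute errors = 16
MAE = 16 / 6 = 2.67

2.67


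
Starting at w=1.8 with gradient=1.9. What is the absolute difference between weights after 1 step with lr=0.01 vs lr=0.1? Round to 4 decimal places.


With lr=0.01: w_new = 1.8 - 0.01 * 1.9 = 1.781
With lr=0.1: w_new = 1.8 - 0.1 * 1.9 = 1.61
Absolute difference = |1.781 - 1.61|
= 0.1710

0.1710


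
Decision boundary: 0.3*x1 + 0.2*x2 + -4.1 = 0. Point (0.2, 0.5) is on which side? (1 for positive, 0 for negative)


Compute 0.3 * 0.2 + 0.2 * 0.5 + -4.1
= 0.06 + 0.1 + -4.1
= -3.94
Since -3.94 < 0, the point is on the negative side.

0


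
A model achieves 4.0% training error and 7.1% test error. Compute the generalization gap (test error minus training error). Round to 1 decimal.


Generalization gap = test_error - train_error
= 7.1 - 4.0
= 3.1%
A moderate gap.

3.1


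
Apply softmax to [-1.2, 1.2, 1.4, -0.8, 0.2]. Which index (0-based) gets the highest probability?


Softmax is a monotonic transformation, so it preserves the argmax.
We need to find the index of the maximum logit.
Index 0: -1.2
Index 1: 1.2
Index 2: 1.4
Index 3: -0.8
Index 4: 0.2
Maximum logit = 1.4 at index 2

2


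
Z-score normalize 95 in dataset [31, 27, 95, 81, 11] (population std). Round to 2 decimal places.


Mean = (31 + 27 + 95 + 81 + 11) / 5 = 49.0
Variance = sum((x_i - mean)^2) / n = 1078.4
Std = sqrt(1078.4) = 32.839
Z = (x - mean) / std
= (95 - 49.0) / 32.839
= 46.0 / 32.839
= 1.40

1.40


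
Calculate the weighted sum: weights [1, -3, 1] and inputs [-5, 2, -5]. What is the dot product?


Element-wise products:
1 * -5 = -5
-3 * 2 = -6
1 * -5 = -5
Sum = -5 + -6 + -5
= -16

-16


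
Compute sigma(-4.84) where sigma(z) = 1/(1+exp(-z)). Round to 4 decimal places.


sigmoid(z) = 1 / (1 + exp(-z))
exp(-(-4.84)) = exp(4.84) = 126.4694
1 + 126.4694 = 127.4694
1 / 127.4694 = 0.0078

0.0078


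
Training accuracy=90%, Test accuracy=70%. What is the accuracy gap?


Gap = train_accuracy - test_accuracy
= 90 - 70
= 20%
This gap suggests the model is overfitting.

20


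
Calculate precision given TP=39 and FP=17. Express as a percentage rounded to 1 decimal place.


Precision = TP / (TP + FP) * 100
= 39 / (39 + 17)
= 39 / 56
= 0.6964
= 69.6%

69.6


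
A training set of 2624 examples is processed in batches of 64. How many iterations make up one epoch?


Iterations per epoch = dataset_size / batch_size
= 2624 / 64
= 41

41


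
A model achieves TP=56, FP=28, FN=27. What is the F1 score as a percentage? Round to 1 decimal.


Precision = TP / (TP + FP) = 56 / 84 = 0.6667
Recall = TP / (TP + FN) = 56 / 83 = 0.6747
F1 = 2 * P * R / (P + R)
= 2 * 0.6667 * 0.6747 / (0.6667 + 0.6747)
= 0.8996 / 1.3414
= 0.6707
As percentage: 67.1%

67.1


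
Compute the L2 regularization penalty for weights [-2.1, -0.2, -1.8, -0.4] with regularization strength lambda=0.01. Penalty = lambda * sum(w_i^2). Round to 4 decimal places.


Squaring each weight:
(-2.1)^2 = 4.41
(-0.2)^2 = 0.04
(-1.8)^2 = 3.24
(-0.4)^2 = 0.16
Sum of squares = 7.85
Penalty = 0.01 * 7.85 = 0.0785

0.0785


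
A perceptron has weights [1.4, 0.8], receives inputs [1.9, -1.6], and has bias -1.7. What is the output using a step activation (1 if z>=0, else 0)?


z = w . x + b
= 1.4*1.9 + 0.8*-1.6 + -1.7
= 2.66 + -1.28 + -1.7
= 1.38 + -1.7
= -0.32
Since z = -0.32 < 0, output = 0

0


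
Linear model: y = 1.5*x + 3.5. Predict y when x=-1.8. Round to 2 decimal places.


y = 1.5 * -1.8 + (3.5)
= -2.7 + (3.5)
= 0.80

0.80


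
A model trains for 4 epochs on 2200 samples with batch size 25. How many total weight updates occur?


Iterations per epoch = 2200 / 25 = 88
Total updates = iterations_per_epoch * epochs
= 88 * 4
= 352

352


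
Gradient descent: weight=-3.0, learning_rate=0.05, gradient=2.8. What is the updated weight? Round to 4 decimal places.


w_new = w_old - lr * gradient
= -3.0 - 0.05 * 2.8
= -3.0 - (0.14)
= -3.1400

-3.1400


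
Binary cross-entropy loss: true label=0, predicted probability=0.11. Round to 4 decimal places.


For y=0: Loss = -log(1-p)
= -log(1 - 0.11)
= -log(0.89)
= -(-0.1165)
= 0.1165

0.1165


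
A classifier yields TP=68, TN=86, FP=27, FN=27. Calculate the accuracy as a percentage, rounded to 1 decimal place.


Accuracy = (TP + TN) / (TP + TN + FP + FN) * 100
= (68 + 86) / (68 + 86 + 27 + 27)
= 154 / 208
= 0.7404
= 74.0%

74.0


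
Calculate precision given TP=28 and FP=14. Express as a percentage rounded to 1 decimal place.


Precision = TP / (TP + FP) * 100
= 28 / (28 + 14)
= 28 / 42
= 0.6667
= 66.7%

66.7


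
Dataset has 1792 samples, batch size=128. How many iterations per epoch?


Iterations per epoch = dataset_size / batch_size
= 1792 / 128
= 14

14


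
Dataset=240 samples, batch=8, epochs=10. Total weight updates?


Iterations per epoch = 240 / 8 = 30
Total updates = iterations_per_epoch * epochs
= 30 * 10
= 300

300


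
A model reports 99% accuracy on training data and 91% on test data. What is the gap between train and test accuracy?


Gap = train_accuracy - test_accuracy
= 99 - 91
= 8%
This moderate gap may indicate mild overfitting.

8


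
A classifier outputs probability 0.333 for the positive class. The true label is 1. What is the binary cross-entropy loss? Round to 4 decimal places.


For y=1: Loss = -log(p)
= -log(0.333)
= -(-1.0996)
= 1.0996

1.0996


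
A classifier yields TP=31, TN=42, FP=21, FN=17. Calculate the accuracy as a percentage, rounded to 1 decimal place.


Accuracy = (TP + TN) / (TP + TN + FP + FN) * 100
= (31 + 42) / (31 + 42 + 21 + 17)
= 73 / 111
= 0.6577
= 65.8%

65.8


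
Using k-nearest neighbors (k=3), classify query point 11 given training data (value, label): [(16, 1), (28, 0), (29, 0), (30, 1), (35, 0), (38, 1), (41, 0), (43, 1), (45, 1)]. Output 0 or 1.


Distances from query 11:
Point 16 (class 1): distance = 5
Point 28 (class 0): distance = 17
Point 29 (class 0): distance = 18
K=3 nearest neighbors: classes = [1, 0, 0]
Votes for class 1: 1 / 3
Majority vote => class 0

0


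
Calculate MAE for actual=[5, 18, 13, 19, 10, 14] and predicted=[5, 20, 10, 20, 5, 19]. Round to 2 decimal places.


Absolute errors: [0, 2, 3, 1, 5, 5]
Sum of absolute errors = 16
MAE = 16 / 6 = 2.67

2.67


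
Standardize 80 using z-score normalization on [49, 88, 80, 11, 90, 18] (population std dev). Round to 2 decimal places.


Mean = (49 + 88 + 80 + 11 + 90 + 18) / 6 = 56.0
Variance = sum((x_i - mean)^2) / n = 1045.6667
Std = sqrt(1045.6667) = 32.3368
Z = (x - mean) / std
= (80 - 56.0) / 32.3368
= 24.0 / 32.3368
= 0.74

0.74


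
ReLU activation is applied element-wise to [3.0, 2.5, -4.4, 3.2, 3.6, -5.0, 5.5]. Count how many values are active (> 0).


ReLU(x) = max(0, x) for each element:
ReLU(3.0) = 3.0
ReLU(2.5) = 2.5
ReLU(-4.4) = 0
ReLU(3.2) = 3.2
ReLU(3.6) = 3.6
ReLU(-5.0) = 0
ReLU(5.5) = 5.5
Active neurons (>0): 5

5


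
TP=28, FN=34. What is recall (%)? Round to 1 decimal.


Recall = TP / (TP + FN) * 100
= 28 / (28 + 34)
= 28 / 62
= 0.4516
= 45.2%

45.2


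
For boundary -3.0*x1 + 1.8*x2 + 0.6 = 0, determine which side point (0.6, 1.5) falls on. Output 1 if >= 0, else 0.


Compute -3.0 * 0.6 + 1.8 * 1.5 + 0.6
= -1.8 + 2.7 + 0.6
= 1.5
Since 1.5 >= 0, the point is on the positive side.

1
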